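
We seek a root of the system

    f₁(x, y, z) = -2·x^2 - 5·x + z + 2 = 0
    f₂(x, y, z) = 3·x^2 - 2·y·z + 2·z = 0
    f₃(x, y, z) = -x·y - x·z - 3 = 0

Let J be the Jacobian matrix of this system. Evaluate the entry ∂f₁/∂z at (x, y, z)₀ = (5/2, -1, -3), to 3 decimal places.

1.000

∂f₁/∂z = 1.
At (5/2, -1, -3) this is 1.000.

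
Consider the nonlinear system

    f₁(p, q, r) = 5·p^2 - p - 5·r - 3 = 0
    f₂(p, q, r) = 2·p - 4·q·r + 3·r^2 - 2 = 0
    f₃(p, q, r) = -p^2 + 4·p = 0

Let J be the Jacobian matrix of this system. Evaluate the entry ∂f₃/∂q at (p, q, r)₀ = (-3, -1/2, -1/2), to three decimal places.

0.000

∂f₃/∂q = 0.
At (-3, -1/2, -1/2) this is 0.000.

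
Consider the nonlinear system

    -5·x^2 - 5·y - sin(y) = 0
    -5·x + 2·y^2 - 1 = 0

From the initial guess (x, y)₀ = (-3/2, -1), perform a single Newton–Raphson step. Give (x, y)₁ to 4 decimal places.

(-0.7164, 0.1454)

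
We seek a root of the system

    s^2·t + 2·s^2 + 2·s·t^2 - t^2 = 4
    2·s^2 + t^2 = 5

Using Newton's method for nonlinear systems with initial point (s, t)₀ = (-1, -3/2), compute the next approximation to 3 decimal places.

At (-1, -3/2): F = (-10.250, -0.750).
Jacobian J = [[2·s·t + 4·s + 2·t^2, s^2 + 4·s·t - 2·t], [4·s, 2·t]].
At the point, J = [[3.500, 10.000], [-4.000, -3.000]] (det J = 29.500).
Solving J·Δ = −F gives Δ = (-1.297, 1.479).
Then the next iterate is (s, t)₁ = (-2.297, -0.021).

(-2.297, -0.021)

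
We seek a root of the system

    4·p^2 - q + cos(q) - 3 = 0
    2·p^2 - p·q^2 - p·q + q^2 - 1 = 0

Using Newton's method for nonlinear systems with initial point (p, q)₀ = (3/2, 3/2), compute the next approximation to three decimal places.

(1.073, 1.221)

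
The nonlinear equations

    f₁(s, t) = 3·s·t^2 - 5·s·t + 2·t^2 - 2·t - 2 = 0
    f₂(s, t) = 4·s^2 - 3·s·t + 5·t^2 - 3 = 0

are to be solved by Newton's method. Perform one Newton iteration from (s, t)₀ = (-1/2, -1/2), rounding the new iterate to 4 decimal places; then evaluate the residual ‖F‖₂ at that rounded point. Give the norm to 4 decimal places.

10.0121

At (-1/2, -1/2): F = (-2.1250, -1.5000).
Jacobian J = [[3·t^2 - 5·t, 6·s·t - 5·s + 4·t - 2], [8·s - 3·t, -3·s + 10·t]].
At the point, J = [[3.2500, 0.0000], [-2.5000, -3.5000]] (det J = -11.3750).
Solving J·Δ = −F gives Δ = (0.6538, -0.8956).
Then the next iterate is (s, t)₁ = (0.1538, -1.3956).
Re-evaluating at (0.1538, -1.3956): F = (6.658484, 7.477044), so ‖F‖₂ = 10.0121.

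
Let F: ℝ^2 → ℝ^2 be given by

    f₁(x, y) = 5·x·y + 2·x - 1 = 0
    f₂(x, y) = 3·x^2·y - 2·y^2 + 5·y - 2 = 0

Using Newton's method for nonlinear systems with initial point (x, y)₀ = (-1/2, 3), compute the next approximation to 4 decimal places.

At (-1/2, 3): F = (-9.5000, -2.7500).
Jacobian J = [[5·y + 2, 5·x], [6·x·y, 3·x^2 - 4·y + 5]].
At the point, J = [[17.0000, -2.5000], [-9.0000, -6.2500]] (det J = -128.7500).
Solving J·Δ = −F gives Δ = (0.4078, -1.0272).
Then the next iterate is (x, y)₁ = (-0.0922, 1.9728).

(-0.0922, 1.9728)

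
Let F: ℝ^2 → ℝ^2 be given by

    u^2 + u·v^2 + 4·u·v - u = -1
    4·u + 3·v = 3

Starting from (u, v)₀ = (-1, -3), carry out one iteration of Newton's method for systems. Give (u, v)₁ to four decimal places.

(0.9231, -0.2308)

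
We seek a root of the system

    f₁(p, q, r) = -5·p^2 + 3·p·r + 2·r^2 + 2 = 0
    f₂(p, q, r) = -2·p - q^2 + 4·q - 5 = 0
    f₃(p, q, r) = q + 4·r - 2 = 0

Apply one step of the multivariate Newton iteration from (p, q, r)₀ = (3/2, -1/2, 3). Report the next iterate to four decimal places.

At (3/2, -1/2, 3): F = (22.2500, -10.2500, 9.5000).
Jacobian J = [[-10·p + 3·r, 0, 3·p + 4·r], [-2, -2·q + 4, 0], [0, 1, 4]].
At the point, J = [[-6.0000, 0.0000, 16.5000], [-2.0000, 5.0000, 0.0000], [0.0000, 1.0000, 4.0000]] (det J = -153.0000).
Solving J·Δ = −F gives Δ = (-3.3194, 0.7222, -2.5556).
Then the next iterate is (p, q, r)₁ = (-1.8194, 0.2222, 0.4444).

(-1.8194, 0.2222, 0.4444)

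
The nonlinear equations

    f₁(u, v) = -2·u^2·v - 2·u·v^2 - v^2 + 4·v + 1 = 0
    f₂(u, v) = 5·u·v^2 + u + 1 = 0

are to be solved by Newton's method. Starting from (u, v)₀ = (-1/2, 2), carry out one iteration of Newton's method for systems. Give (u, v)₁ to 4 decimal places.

At (-1/2, 2): F = (8.0000, -9.5000).
Jacobian J = [[-4·u·v - 2·v^2, -2·u^2 - 4·u·v - 2·v + 4], [5·v^2 + 1, 10·u·v]].
At the point, J = [[-4.0000, 3.5000], [21.0000, -10.0000]] (det J = -33.5000).
Solving J·Δ = −F gives Δ = (-1.3955, -3.8806).
Then the next iterate is (u, v)₁ = (-1.8955, -1.8806).

(-1.8955, -1.8806)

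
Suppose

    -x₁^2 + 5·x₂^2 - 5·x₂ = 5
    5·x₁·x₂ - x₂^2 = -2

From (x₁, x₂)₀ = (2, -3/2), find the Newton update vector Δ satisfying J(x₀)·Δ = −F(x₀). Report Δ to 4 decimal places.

(-0.8824, 0.6640)

At (2, -3/2): F = (9.7500, -15.2500).
Jacobian J = [[-2·x₁, 10·x₂ - 5], [5·x₂, 5·x₁ - 2·x₂]].
At the point, J = [[-4.0000, -20.0000], [-7.5000, 13.0000]] (det J = -202.0000).
Solving J·Δ = −F gives Δ = (-0.8824, 0.6640).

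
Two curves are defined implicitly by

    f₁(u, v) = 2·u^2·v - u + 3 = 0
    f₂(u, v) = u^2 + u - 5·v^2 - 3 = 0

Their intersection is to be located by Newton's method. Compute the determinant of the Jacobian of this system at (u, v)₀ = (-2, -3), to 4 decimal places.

J = [[4·u·v - 1, 2·u^2], [2·u + 1, -10·v]].
At the point, J = [[23.0000, 8.0000], [-3.0000, 30.0000]].
det J = 714.0000.

714.0000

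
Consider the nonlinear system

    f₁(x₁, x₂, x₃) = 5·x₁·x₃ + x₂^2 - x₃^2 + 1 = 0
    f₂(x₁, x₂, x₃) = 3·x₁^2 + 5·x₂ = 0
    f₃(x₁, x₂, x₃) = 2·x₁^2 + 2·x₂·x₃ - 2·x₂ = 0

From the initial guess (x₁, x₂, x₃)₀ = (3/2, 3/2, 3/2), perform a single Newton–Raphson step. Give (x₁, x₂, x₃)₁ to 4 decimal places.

At (3/2, 3/2, 3/2): F = (12.2500, 14.2500, 6.0000).
Jacobian J = [[5·x₃, 2·x₂, 5·x₁ - 2·x₃], [6·x₁, 5, 0], [4·x₁, 2·x₃ - 2, 2·x₂]].
At the point, J = [[7.5000, 3.0000, 4.5000], [9.0000, 5.0000, 0.0000], [6.0000, 1.0000, 3.0000]] (det J = -63.0000).
Solving J·Δ = −F gives Δ = (-0.2440, -2.4107, -0.7083).
Then the next iterate is (x₁, x₂, x₃)₁ = (1.2560, -0.9107, 0.7917).

(1.2560, -0.9107, 0.7917)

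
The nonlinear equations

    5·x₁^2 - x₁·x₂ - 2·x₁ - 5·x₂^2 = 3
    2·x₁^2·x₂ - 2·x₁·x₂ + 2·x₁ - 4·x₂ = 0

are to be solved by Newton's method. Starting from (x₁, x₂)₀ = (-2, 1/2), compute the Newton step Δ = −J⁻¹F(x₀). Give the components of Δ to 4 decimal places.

(0.8783, 0.3294)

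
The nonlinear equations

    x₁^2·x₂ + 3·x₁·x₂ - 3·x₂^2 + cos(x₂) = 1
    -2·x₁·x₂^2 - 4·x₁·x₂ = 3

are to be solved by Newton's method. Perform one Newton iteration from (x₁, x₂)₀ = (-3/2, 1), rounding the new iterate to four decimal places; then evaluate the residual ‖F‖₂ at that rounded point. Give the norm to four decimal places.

1.2999

At (-3/2, 1): F = (-5.709698, 6.0000).
Jacobian J = [[2·x₁·x₂ + 3·x₂, x₁^2 + 3·x₁ - 6·x₂ - sin(x₂)], [-2·x₂^2 - 4·x₂, -4·x₁·x₂ - 4·x₁]].
At the point, J = [[0.0000, -9.091471], [-6.0000, 12.0000]] (det J = -54.548826).
Solving J·Δ = −F gives Δ = (-0.2561, -0.6280).
Then the next iterate is (x₁, x₂)₁ = (-1.7561, 0.3720).
Re-evaluating at (-1.7561, 0.3720): F = (-1.296151, 0.099109), so ‖F‖₂ = 1.2999.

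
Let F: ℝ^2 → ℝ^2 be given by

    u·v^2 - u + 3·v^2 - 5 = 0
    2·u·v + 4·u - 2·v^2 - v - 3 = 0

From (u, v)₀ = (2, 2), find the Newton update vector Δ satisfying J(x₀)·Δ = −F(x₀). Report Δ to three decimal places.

(-0.714, -0.543)

At (2, 2): F = (13.000, 3.000).
Jacobian J = [[v^2 - 1, 2·u·v + 6·v], [2·v + 4, 2·u - 4·v - 1]].
At the point, J = [[3.000, 20.000], [8.000, -5.000]] (det J = -175.000).
Solving J·Δ = −F gives Δ = (-0.714, -0.543).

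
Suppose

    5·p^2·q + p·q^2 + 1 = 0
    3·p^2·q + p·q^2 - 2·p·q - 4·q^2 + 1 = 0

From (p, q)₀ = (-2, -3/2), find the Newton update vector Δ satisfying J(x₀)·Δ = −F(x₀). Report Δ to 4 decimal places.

(0.3862, 0.8095)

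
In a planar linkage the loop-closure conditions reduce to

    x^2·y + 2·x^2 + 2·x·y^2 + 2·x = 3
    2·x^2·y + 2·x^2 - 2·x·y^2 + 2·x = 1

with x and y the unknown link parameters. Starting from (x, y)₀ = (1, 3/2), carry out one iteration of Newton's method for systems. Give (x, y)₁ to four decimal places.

(0.6385, 1.1972)

At (1, 3/2): F = (7.0000, 1.5000).
Jacobian J = [[2·x·y + 4·x + 2·y^2 + 2, x^2 + 4·x·y], [4·x·y + 4·x - 2·y^2 + 2, 2·x^2 - 4·x·y]].
At the point, J = [[13.5000, 7.0000], [7.5000, -4.0000]] (det J = -106.5000).
Solving J·Δ = −F gives Δ = (-0.3615, -0.3028).
Then the next iterate is (x, y)₁ = (0.6385, 1.1972).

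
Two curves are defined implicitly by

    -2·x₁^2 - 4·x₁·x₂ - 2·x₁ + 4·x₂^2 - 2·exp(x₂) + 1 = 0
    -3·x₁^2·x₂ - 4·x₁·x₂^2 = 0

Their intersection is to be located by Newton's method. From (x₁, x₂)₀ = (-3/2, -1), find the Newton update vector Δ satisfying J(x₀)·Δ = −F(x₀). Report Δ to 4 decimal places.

(0.5149, 0.3230)

At (-3/2, -1): F = (-3.235759, 12.7500).
Jacobian J = [[-4·x₁ - 4·x₂ - 2, -4·x₁ + 8·x₂ - 2·exp(x₂)], [-6·x₁·x₂ - 4·x₂^2, -3·x₁^2 - 8·x₁·x₂]].
At the point, J = [[8.0000, -2.735759], [-13.0000, -18.7500]] (det J = -185.564865).
Solving J·Δ = −F gives Δ = (0.5149, 0.3230).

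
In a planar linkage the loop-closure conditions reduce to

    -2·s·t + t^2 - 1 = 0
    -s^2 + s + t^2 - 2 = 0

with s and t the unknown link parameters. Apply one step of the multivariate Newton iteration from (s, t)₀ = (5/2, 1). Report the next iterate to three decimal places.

At (5/2, 1): F = (-5.000, -4.750).
Jacobian J = [[-2·t, -2·s + 2·t], [-2·s + 1, 2·t]].
At the point, J = [[-2.000, -3.000], [-4.000, 2.000]] (det J = -16.000).
Solving J·Δ = −F gives Δ = (-1.516, -0.656).
Then the next iterate is (s, t)₁ = (0.984, 0.344).

(0.984, 0.344)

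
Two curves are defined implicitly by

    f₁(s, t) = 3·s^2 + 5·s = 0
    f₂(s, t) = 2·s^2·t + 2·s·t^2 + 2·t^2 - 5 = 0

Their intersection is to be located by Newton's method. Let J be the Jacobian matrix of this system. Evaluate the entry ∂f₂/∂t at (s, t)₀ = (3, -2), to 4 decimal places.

-14.0000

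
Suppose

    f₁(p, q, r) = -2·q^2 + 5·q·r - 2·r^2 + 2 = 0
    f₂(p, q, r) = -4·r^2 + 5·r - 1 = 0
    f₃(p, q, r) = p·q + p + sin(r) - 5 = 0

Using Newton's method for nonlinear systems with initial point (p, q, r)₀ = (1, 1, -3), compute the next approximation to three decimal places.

(3.524, 0.868, -1.207)

At (1, 1, -3): F = (-33.000, -52.000, -3.14112).
Jacobian J = [[0, -4·q + 5·r, 5·q - 4·r], [0, 0, -8·r + 5], [q + 1, p, cos(r)]].
At the point, J = [[0.000, -19.000, 17.000], [0.000, 0.000, 29.000], [2.000, 1.000, -0.98999]] (det J = -1102.000).
Solving J·Δ = −F gives Δ = (2.524, -0.132, 1.793).
Then the next iterate is (p, q, r)₁ = (3.524, 0.868, -1.207).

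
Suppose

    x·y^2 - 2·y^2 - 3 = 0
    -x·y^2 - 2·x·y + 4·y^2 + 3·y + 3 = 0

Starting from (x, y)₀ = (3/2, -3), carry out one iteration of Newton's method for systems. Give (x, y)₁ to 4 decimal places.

At (3/2, -3): F = (-7.5000, 25.5000).
Jacobian J = [[y^2, 2·x·y - 4·y], [-y^2 - 2·y, -2·x·y - 2·x + 8·y + 3]].
At the point, J = [[9.0000, 3.0000], [-3.0000, -15.0000]] (det J = -126.0000).
Solving J·Δ = −F gives Δ = (0.2857, 1.6429).
Then the next iterate is (x, y)₁ = (1.7857, -1.3571).

(1.7857, -1.3571)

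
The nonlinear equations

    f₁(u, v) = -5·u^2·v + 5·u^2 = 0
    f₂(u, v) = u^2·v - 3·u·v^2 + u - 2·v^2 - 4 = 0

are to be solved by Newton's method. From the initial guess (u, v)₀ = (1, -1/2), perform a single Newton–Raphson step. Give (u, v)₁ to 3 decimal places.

At (1, -1/2): F = (7.500, -4.750).
Jacobian J = [[-10·u·v + 10·u, -5·u^2], [2·u·v - 3·v^2 + 1, u^2 - 6·u·v - 4·v]].
At the point, J = [[15.000, -5.000], [-0.750, 6.000]] (det J = 86.250).
Solving J·Δ = −F gives Δ = (-0.246, 0.761).
Then the next iterate is (u, v)₁ = (0.754, 0.261).

(0.754, 0.261)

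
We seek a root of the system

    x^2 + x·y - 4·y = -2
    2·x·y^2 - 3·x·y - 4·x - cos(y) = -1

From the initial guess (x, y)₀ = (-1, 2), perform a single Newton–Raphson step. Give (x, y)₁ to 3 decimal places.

At (-1, 2): F = (-7.000, 3.41615).
Jacobian J = [[2·x + y, x - 4], [2·y^2 - 3·y - 4, 4·x·y - 3·x + sin(y)]].
At the point, J = [[0.000, -5.000], [-2.000, -4.09070]] (det J = -10.000).
Solving J·Δ = −F gives Δ = (4.572, -1.400).
Then the next iterate is (x, y)₁ = (3.572, 0.600).

(3.572, 0.600)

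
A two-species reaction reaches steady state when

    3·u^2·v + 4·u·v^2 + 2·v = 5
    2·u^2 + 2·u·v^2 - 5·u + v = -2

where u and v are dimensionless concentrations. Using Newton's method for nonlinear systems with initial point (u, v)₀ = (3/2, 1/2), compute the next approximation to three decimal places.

(0.000, 1.000)

At (3/2, 1/2): F = (0.875, 0.250).
Jacobian J = [[6·u·v + 4·v^2, 3·u^2 + 8·u·v + 2], [4·u + 2·v^2 - 5, 4·u·v + 1]].
At the point, J = [[5.500, 14.750], [1.500, 4.000]] (det J = -0.125).
Solving J·Δ = −F gives Δ = (-1.500, 0.500).
Then the next iterate is (u, v)₁ = (0.000, 1.000).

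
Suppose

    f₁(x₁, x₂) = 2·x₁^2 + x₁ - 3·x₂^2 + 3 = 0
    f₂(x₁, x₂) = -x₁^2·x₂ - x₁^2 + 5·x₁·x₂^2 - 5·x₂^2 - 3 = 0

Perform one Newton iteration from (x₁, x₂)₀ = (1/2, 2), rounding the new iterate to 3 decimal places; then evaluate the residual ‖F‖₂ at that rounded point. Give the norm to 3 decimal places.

At (1/2, 2): F = (-8.000, -13.750).
Jacobian J = [[4·x₁ + 1, -6·x₂], [-2·x₁·x₂ - 2·x₁ + 5·x₂^2, -x₁^2 + 10·x₁·x₂ - 10·x₂]].
At the point, J = [[3.000, -12.000], [17.000, -10.250]] (det J = 173.250).
Solving J·Δ = −F gives Δ = (0.479, -0.547).
Then the next iterate is (x₁, x₂)₁ = (0.979, 1.453).
Re-evaluating at (0.979, 1.453): F = (-0.43774, -5.57273), so ‖F‖₂ = 5.590.

5.590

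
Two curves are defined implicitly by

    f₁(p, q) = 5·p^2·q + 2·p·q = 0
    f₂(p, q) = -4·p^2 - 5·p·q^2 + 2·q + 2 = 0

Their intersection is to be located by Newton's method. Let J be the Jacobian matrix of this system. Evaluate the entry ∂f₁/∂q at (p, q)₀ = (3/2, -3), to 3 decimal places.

14.250

∂f₁/∂q = 5·p^2 + 2·p.
At (3/2, -3) this is 14.250.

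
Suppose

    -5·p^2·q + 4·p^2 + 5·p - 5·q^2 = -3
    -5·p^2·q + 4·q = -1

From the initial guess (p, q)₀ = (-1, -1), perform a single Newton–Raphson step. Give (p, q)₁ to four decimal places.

At (-1, -1): F = (2.0000, 2.0000).
Jacobian J = [[-10·p·q + 8·p + 5, -5·p^2 - 10·q], [-10·p·q, -5·p^2 + 4]].
At the point, J = [[-13.0000, 5.0000], [-10.0000, -1.0000]] (det J = 63.0000).
Solving J·Δ = −F gives Δ = (0.1905, 0.0952).
Then the next iterate is (p, q)₁ = (-0.8095, -0.9048).

(-0.8095, -0.9048)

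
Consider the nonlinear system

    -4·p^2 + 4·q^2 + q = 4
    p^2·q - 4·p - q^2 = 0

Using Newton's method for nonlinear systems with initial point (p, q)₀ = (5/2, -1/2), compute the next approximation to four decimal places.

(1.0000, 0.0000)

At (5/2, -1/2): F = (-28.5000, -13.3750).
Jacobian J = [[-8·p, 8·q + 1], [2·p·q - 4, p^2 - 2·q]].
At the point, J = [[-20.0000, -3.0000], [-6.5000, 7.2500]] (det J = -164.5000).
Solving J·Δ = −F gives Δ = (-1.5000, 0.5000).
Then the next iterate is (p, q)₁ = (1.0000, 0.0000).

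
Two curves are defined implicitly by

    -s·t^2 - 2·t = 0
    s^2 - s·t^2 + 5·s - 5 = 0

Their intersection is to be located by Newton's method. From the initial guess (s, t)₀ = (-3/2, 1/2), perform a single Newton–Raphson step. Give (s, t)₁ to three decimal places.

(10.250, -6.625)

At (-3/2, 1/2): F = (-0.625, -9.875).
Jacobian J = [[-t^2, -2·s·t - 2], [2·s - t^2 + 5, -2·s·t]].
At the point, J = [[-0.250, -0.500], [1.750, 1.500]] (det J = 0.500).
Solving J·Δ = −F gives Δ = (11.750, -7.125).
Then the next iterate is (s, t)₁ = (10.250, -6.625).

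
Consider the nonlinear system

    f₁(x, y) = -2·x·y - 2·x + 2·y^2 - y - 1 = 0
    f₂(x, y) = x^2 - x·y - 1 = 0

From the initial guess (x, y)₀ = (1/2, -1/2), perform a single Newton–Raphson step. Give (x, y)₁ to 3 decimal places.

(0.769, -0.692)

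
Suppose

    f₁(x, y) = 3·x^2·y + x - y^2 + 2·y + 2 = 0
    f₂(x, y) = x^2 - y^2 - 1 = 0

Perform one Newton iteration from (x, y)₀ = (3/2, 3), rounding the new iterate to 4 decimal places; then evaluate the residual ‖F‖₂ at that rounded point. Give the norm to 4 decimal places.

7.6087

At (3/2, 3): F = (20.7500, -7.7500).
Jacobian J = [[6·x·y + 1, 3·x^2 - 2·y + 2], [2·x, -2·y]].
At the point, J = [[28.0000, 2.7500], [3.0000, -6.0000]] (det J = -176.2500).
Solving J·Δ = −F gives Δ = (-0.5855, -1.5844).
Then the next iterate is (x, y)₁ = (0.9145, 1.4156).
Re-evaluating at (0.9145, 1.4156): F = (7.293419, -2.167613), so ‖F‖₂ = 7.6087.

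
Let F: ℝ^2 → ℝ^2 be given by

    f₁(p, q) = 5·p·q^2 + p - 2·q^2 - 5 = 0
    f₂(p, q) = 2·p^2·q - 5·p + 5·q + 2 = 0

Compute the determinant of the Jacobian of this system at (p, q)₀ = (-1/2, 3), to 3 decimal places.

-44.000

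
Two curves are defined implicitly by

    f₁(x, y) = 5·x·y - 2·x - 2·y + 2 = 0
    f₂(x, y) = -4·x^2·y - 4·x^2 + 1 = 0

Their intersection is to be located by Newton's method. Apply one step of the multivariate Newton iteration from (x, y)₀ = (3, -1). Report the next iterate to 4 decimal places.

(0.6230, -0.9722)

At (3, -1): F = (-17.0000, 1.0000).
Jacobian J = [[5·y - 2, 5·x - 2], [-8·x·y - 8·x, -4·x^2]].
At the point, J = [[-7.0000, 13.0000], [0.0000, -36.0000]] (det J = 252.0000).
Solving J·Δ = −F gives Δ = (-2.3770, 0.0278).
Then the next iterate is (x, y)₁ = (0.6230, -0.9722).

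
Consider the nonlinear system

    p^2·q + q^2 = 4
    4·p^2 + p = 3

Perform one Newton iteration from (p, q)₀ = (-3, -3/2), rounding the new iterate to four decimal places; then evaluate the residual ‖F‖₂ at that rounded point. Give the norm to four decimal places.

8.9379

At (-3, -3/2): F = (-15.2500, 30.0000).
Jacobian J = [[2·p·q, p^2 + 2·q], [8·p + 1, 0]].
At the point, J = [[9.0000, 6.0000], [-23.0000, 0.0000]] (det J = 138.0000).
Solving J·Δ = −F gives Δ = (1.3043, 0.5851).
Then the next iterate is (p, q)₁ = (-1.6957, -0.9149).
Re-evaluating at (-1.6957, -0.9149): F = (-5.793660, 6.805894), so ‖F‖₂ = 8.9379.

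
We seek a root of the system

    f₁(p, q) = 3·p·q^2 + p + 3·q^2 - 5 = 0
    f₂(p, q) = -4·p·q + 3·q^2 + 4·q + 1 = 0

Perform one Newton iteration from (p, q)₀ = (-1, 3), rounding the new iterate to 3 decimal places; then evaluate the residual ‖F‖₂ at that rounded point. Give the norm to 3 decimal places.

At (-1, 3): F = (-6.000, 52.000).
Jacobian J = [[3·q^2 + 1, 6·p·q + 6·q], [-4·q, -4·p + 6·q + 4]].
At the point, J = [[28.000, 0.000], [-12.000, 26.000]] (det J = 728.000).
Solving J·Δ = −F gives Δ = (0.214, -1.901).
Then the next iterate is (p, q)₁ = (-0.786, 1.099).
Re-evaluating at (-0.786, 1.099): F = (-5.01059, 12.47466), so ‖F‖₂ = 13.443.

13.443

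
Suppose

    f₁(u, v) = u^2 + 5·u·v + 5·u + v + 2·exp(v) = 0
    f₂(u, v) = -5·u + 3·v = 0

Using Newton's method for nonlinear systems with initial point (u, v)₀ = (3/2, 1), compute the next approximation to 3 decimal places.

(0.269, 0.449)

At (3/2, 1): F = (23.68656, -4.500).
Jacobian J = [[2·u + 5·v + 5, 5·u + 2·exp(v) + 1], [-5, 3]].
At the point, J = [[13.000, 13.93656], [-5.000, 3.000]] (det J = 108.68282).
Solving J·Δ = −F gives Δ = (-1.231, -0.551).
Then the next iterate is (u, v)₁ = (0.269, 0.449).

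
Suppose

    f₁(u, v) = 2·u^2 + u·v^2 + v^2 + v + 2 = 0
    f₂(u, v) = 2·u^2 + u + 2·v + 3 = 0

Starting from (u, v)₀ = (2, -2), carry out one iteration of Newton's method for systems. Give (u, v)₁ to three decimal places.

At (2, -2): F = (20.000, 9.000).
Jacobian J = [[4·u + v^2, 2·u·v + 2·v + 1], [4·u + 1, 2]].
At the point, J = [[12.000, -11.000], [9.000, 2.000]] (det J = 123.000).
Solving J·Δ = −F gives Δ = (-1.130, 0.585).
Then the next iterate is (u, v)₁ = (0.870, -1.415).

(0.870, -1.415)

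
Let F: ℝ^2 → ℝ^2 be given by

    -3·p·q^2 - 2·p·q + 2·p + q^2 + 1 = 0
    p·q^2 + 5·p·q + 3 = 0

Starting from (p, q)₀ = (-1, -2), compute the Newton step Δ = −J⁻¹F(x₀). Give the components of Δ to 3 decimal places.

(1.474, 0.154)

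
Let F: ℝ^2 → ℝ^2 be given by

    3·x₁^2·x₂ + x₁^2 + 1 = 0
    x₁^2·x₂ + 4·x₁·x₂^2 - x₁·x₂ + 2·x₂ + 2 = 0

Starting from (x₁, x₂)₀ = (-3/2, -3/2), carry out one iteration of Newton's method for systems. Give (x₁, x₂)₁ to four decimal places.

At (-3/2, -3/2): F = (-6.8750, -20.1250).
Jacobian J = [[6·x₁·x₂ + 2·x₁, 3·x₁^2], [2·x₁·x₂ + 4·x₂^2 - x₂, x₁^2 + 8·x₁·x₂ - x₁ + 2]].
At the point, J = [[10.5000, 6.7500], [15.0000, 23.7500]] (det J = 148.1250).
Solving J·Δ = −F gives Δ = (0.1852, 0.7304).
Then the next iterate is (x₁, x₂)₁ = (-1.3148, -0.7696).

(-1.3148, -0.7696)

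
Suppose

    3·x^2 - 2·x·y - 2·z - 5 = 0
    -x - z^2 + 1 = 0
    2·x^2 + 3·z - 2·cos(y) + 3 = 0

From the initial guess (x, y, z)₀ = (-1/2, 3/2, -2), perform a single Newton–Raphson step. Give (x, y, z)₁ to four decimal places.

At (-1/2, 3/2, -2): F = (1.2500, -2.5000, -2.641474).
Jacobian J = [[6·x - 2·y, -2·x, -2], [-1, 0, -2·z], [4·x, 2·sin(y), 3]].
At the point, J = [[-6.0000, 1.0000, -2.0000], [-1.0000, 0.0000, 4.0000], [-2.0000, 1.994990, 3.0000]] (det J = 46.869739).
Solving J·Δ = −F gives Δ = (0.0654, 0.4252, 0.6414).
Then the next iterate is (x, y, z)₁ = (-0.4346, 1.9252, -1.3586).

(-0.4346, 1.9252, -1.3586)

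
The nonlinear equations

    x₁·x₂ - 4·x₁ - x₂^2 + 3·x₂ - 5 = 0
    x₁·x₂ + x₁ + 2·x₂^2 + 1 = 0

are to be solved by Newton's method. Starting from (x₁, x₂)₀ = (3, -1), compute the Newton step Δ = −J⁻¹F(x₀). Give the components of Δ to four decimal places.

At (3, -1): F = (-24.0000, 3.0000).
Jacobian J = [[x₂ - 4, x₁ - 2·x₂ + 3], [x₂ + 1, x₁ + 4·x₂]].
At the point, J = [[-5.0000, 8.0000], [0.0000, -1.0000]] (det J = 5.0000).
Solving J·Δ = −F gives Δ = (0.0000, 3.0000).

(0.0000, 3.0000)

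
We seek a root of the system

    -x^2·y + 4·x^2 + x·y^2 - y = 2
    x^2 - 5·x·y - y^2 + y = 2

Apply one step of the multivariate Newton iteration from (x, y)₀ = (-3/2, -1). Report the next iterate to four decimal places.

(-0.8887, -0.2355)

At (-3/2, -1): F = (8.7500, -9.2500).
Jacobian J = [[-2·x·y + 8·x + y^2, -x^2 + 2·x·y - 1], [2·x - 5·y, -5·x - 2·y + 1]].
At the point, J = [[-14.0000, -0.2500], [2.0000, 10.5000]] (det J = -146.5000).
Solving J·Δ = −F gives Δ = (0.6113, 0.7645).
Then the next iterate is (x, y)₁ = (-0.8887, -0.2355).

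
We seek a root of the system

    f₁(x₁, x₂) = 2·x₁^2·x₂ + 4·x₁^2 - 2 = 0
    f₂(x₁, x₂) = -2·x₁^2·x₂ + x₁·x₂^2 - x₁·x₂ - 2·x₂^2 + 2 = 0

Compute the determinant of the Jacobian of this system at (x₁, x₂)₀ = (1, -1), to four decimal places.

J = [[4·x₁·x₂ + 8·x₁, 2·x₁^2], [-4·x₁·x₂ + x₂^2 - x₂, -2·x₁^2 + 2·x₁·x₂ - x₁ - 4·x₂]].
At the point, J = [[4.0000, 2.0000], [6.0000, -1.0000]].
det J = -16.0000.

-16.0000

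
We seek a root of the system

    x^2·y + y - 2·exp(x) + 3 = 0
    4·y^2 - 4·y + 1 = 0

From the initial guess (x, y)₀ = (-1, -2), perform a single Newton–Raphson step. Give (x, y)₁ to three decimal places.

(-1.234, -0.750)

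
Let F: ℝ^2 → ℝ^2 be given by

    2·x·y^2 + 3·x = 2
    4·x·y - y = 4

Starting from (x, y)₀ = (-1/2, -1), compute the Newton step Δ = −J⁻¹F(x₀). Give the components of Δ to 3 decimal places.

At (-1/2, -1): F = (-4.500, -1.000).
Jacobian J = [[2·y^2 + 3, 4·x·y], [4·y, 4·x - 1]].
At the point, J = [[5.000, 2.000], [-4.000, -3.000]] (det J = -7.000).
Solving J·Δ = −F gives Δ = (2.214, -3.286).

(2.214, -3.286)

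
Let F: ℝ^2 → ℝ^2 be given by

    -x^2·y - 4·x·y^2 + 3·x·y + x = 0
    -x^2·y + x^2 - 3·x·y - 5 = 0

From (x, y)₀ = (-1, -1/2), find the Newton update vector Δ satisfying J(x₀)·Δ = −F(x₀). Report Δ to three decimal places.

(-2.118, 0.912)

At (-1, -1/2): F = (2.000, -5.000).
Jacobian J = [[-2·x·y - 4·y^2 + 3·y + 1, -x^2 - 8·x·y + 3·x], [-2·x·y + 2·x - 3·y, -x^2 - 3·x]].
At the point, J = [[-2.500, -8.000], [-1.500, 2.000]] (det J = -17.000).
Solving J·Δ = −F gives Δ = (-2.118, 0.912).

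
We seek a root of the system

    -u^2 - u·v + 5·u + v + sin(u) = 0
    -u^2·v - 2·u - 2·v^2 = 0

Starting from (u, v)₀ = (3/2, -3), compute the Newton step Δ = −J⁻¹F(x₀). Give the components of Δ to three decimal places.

(-1.292, 2.389)

At (3/2, -3): F = (7.74749, -14.250).
Jacobian J = [[-2·u - v + cos(u) + 5, -u + 1], [-2·u·v - 2, -u^2 - 4·v]].
At the point, J = [[5.07074, -0.500], [7.000, 9.750]] (det J = 52.93969).
Solving J·Δ = −F gives Δ = (-1.292, 2.389).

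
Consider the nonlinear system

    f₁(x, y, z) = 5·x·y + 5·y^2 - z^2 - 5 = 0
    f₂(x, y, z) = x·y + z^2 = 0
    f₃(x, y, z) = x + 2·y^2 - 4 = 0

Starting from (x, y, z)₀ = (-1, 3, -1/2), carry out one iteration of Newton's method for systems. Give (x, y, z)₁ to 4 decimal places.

At (-1, 3, -1/2): F = (24.7500, -2.7500, 13.0000).
Jacobian J = [[5·y, 5·x + 10·y, -2·z], [y, x, 2·z], [1, 4·y, 0]].
At the point, J = [[15.0000, 25.0000, 1.0000], [3.0000, -1.0000, -1.0000], [1.0000, 12.0000, 0.0000]] (det J = 192.0000).
Solving J·Δ = −F gives Δ = (0.2500, -1.1042, -0.8958).
Then the next iterate is (x, y, z)₁ = (-0.7500, 1.8958, -1.3958).

(-0.7500, 1.8958, -1.3958)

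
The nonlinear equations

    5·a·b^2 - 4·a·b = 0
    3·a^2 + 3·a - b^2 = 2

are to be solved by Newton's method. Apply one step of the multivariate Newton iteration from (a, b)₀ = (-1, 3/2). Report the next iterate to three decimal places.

(-1.636, 0.719)

At (-1, 3/2): F = (-5.250, -4.250).
Jacobian J = [[5·b^2 - 4·b, 10·a·b - 4·a], [6·a + 3, -2·b]].
At the point, J = [[5.250, -11.000], [-3.000, -3.000]] (det J = -48.750).
Solving J·Δ = −F gives Δ = (-0.636, -0.781).
Then the next iterate is (a, b)₁ = (-1.636, 0.719).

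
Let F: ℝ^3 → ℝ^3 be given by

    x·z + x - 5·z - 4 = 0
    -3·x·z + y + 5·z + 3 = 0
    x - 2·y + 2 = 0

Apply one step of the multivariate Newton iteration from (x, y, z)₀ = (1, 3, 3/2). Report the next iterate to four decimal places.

At (1, 3, 3/2): F = (-9.0000, 9.0000, -3.0000).
Jacobian J = [[z + 1, 0, x - 5], [-3·z, 1, -3·x + 5], [1, -2, 0]].
At the point, J = [[2.5000, 0.0000, -4.0000], [-4.5000, 1.0000, 2.0000], [1.0000, -2.0000, 0.0000]] (det J = -22.0000).
Solving J·Δ = −F gives Δ = (1.0909, -0.9545, -1.5682).
Then the next iterate is (x, y, z)₁ = (2.0909, 2.0455, -0.0682).

(2.0909, 2.0455, -0.0682)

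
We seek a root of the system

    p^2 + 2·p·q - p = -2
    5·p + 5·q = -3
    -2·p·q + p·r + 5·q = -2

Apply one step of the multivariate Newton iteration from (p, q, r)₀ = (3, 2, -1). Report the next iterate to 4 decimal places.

(7.5333, -8.1333, 4.1778)

At (3, 2, -1): F = (20.0000, 28.0000, -3.0000).
Jacobian J = [[2·p + 2·q - 1, 2·p, 0], [5, 5, 0], [-2·q + r, -2·p + 5, p]].
At the point, J = [[9.0000, 6.0000, 0.0000], [5.0000, 5.0000, 0.0000], [-5.0000, -1.0000, 3.0000]] (det J = 45.0000).
Solving J·Δ = −F gives Δ = (4.5333, -10.1333, 5.1778).
Then the next iterate is (p, q, r)₁ = (7.5333, -8.1333, 4.1778).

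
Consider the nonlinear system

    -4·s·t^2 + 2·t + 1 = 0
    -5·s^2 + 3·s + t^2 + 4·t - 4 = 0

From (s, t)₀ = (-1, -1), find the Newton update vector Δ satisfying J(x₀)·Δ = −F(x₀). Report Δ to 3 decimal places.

(1.200, -0.300)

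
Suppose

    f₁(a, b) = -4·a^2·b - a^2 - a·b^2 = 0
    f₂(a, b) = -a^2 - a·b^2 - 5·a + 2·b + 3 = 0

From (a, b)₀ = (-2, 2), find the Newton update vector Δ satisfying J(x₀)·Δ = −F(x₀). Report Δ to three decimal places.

At (-2, 2): F = (-28.000, 21.000).
Jacobian J = [[-8·a·b - 2·a - b^2, -4·a^2 - 2·a·b], [-2·a - b^2 - 5, -2·a·b + 2]].
At the point, J = [[32.000, -8.000], [-5.000, 10.000]] (det J = 280.000).
Solving J·Δ = −F gives Δ = (0.400, -1.900).

(0.400, -1.900)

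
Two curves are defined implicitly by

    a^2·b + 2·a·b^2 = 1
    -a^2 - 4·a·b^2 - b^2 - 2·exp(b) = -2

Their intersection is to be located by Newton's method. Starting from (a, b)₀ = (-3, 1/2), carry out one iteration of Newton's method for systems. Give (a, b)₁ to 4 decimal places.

At (-3, 1/2): F = (2.0000, -7.547443).
Jacobian J = [[2·a·b + 2·b^2, a^2 + 4·a·b], [-2·a - 4·b^2, -8·a·b - 2·b - 2·exp(b)]].
At the point, J = [[-2.5000, 3.0000], [5.0000, 7.702557]] (det J = -34.256394).
Solving J·Δ = −F gives Δ = (1.1107, 0.2589).
Then the next iterate is (a, b)₁ = (-1.8893, 0.7589).

(-1.8893, 0.7589)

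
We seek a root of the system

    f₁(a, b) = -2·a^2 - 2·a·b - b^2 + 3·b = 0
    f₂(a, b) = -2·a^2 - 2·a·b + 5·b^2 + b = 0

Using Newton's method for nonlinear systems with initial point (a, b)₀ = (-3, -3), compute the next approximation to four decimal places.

(-1.3158, -1.4211)

At (-3, -3): F = (-54.0000, 6.0000).
Jacobian J = [[-4·a - 2·b, -2·a - 2·b + 3], [-4·a - 2·b, -2·a + 10·b + 1]].
At the point, J = [[18.0000, 15.0000], [18.0000, -23.0000]] (det J = -684.0000).
Solving J·Δ = −F gives Δ = (1.6842, 1.5789).
Then the next iterate is (a, b)₁ = (-1.3158, -1.4211).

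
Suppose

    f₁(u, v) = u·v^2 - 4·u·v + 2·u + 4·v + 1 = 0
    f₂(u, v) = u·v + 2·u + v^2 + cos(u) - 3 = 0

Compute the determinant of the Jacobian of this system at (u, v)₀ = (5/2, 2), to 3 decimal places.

J = [[v^2 - 4·v + 2, 2·u·v - 4·u + 4], [v - sin(u) + 2, u + 2·v]].
At the point, J = [[-2.000, 4.000], [3.40153, 6.500]].
det J = -26.606.

-26.606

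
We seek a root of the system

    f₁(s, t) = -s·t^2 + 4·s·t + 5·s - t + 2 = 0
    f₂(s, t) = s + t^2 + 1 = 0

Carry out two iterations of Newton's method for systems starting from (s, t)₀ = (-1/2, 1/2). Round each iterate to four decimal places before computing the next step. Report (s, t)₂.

(-1.8171, -1.7591)

At (-1/2, 1/2): F = (-1.8750, 0.7500).
Jacobian J = [[-t^2 + 4·t + 5, -2·s·t + 4·s - 1], [1, 2·t]].
At the point, J = [[6.7500, -2.5000], [1.0000, 1.0000]] (det J = 9.2500).
Solving J·Δ = −F gives Δ = (0.0000, -0.7500).
Then the next iterate is (s, t)₁ = (-0.5000, -0.2500).
Round to (-0.5000, -0.2500) and repeat: F = (0.281250, 0.5625), J = [[3.9375, -3.2500], [1.0000, -0.5000]].
Δ = (-1.3171, -1.5091), so (s, t)₂ = (-1.8171, -1.7591).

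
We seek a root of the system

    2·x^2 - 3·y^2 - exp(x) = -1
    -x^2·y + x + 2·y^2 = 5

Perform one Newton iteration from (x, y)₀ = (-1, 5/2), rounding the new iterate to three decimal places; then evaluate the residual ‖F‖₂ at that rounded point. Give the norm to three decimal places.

4.023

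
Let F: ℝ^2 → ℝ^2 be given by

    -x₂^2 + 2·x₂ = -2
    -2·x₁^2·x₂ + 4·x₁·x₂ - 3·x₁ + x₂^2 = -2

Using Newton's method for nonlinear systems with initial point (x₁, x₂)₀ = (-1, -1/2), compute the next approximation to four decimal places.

(0.4286, -0.7500)

At (-1, -1/2): F = (0.7500, 8.2500).
Jacobian J = [[0, -2·x₂ + 2], [-4·x₁·x₂ + 4·x₂ - 3, -2·x₁^2 + 4·x₁ + 2·x₂]].
At the point, J = [[0.0000, 3.0000], [-7.0000, -7.0000]] (det J = 21.0000).
Solving J·Δ = −F gives Δ = (1.4286, -0.2500).
Then the next iterate is (x₁, x₂)₁ = (0.4286, -0.7500).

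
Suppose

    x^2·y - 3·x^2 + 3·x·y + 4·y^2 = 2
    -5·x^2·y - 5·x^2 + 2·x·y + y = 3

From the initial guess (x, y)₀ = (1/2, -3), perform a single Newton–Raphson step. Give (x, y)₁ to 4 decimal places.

(2.0900, -2.8135)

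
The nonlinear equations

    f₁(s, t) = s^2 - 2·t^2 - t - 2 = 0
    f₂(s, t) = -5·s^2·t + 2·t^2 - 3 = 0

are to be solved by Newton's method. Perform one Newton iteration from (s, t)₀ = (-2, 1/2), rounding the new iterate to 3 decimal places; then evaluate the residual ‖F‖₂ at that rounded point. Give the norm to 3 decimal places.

4.121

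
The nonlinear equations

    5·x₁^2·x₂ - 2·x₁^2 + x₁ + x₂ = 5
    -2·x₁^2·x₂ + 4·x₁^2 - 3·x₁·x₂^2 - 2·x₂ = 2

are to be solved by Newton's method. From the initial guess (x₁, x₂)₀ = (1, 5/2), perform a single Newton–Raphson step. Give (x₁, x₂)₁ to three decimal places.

(0.964, 1.131)

At (1, 5/2): F = (9.000, -26.750).
Jacobian J = [[10·x₁·x₂ - 4·x₁ + 1, 5·x₁^2 + 1], [-4·x₁·x₂ + 8·x₁ - 3·x₂^2, -2·x₁^2 - 6·x₁·x₂ - 2]].
At the point, J = [[22.000, 6.000], [-20.750, -19.000]] (det J = -293.500).
Solving J·Δ = −F gives Δ = (-0.036, -1.369).
Then the next iterate is (x₁, x₂)₁ = (0.964, 1.131).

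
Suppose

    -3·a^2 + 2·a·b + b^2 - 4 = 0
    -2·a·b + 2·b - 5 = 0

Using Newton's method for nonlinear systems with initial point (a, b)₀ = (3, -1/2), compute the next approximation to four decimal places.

At (3, -1/2): F = (-33.7500, -3.0000).
Jacobian J = [[-6·a + 2·b, 2·a + 2·b], [-2·b, -2·a + 2]].
At the point, J = [[-19.0000, 5.0000], [1.0000, -4.0000]] (det J = 71.0000).
Solving J·Δ = −F gives Δ = (-2.1127, -1.2782).
Then the next iterate is (a, b)₁ = (0.8873, -1.7782).

(0.8873, -1.7782)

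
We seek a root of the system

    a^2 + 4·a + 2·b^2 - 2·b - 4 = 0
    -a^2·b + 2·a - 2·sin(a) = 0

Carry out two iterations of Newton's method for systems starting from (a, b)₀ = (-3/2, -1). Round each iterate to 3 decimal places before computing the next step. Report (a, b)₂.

(0.161, -0.940)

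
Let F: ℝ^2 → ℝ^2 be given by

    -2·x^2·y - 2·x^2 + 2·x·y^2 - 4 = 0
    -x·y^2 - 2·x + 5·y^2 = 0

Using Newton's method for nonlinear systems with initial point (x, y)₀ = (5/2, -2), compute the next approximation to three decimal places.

(2.173, -1.304)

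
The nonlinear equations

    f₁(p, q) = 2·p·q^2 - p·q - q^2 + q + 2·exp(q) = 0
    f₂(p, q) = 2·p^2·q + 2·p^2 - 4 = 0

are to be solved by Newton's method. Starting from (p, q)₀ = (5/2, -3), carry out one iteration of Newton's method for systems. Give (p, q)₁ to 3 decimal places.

(1.567, -2.173)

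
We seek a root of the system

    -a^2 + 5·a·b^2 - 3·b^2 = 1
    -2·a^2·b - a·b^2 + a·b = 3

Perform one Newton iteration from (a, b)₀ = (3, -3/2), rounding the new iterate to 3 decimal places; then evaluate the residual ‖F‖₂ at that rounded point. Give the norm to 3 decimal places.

At (3, -3/2): F = (17.000, 12.750).
Jacobian J = [[-2·a + 5·b^2, 10·a·b - 6·b], [-4·a·b - b^2 + b, -2·a^2 - 2·a·b + a]].
At the point, J = [[5.250, -36.000], [14.250, -6.000]] (det J = 481.500).
Solving J·Δ = −F gives Δ = (-0.741, 0.364).
Then the next iterate is (a, b)₁ = (2.259, -1.136).
Re-evaluating at (2.259, -1.136): F = (4.60158, 3.11275), so ‖F‖₂ = 5.556.

5.556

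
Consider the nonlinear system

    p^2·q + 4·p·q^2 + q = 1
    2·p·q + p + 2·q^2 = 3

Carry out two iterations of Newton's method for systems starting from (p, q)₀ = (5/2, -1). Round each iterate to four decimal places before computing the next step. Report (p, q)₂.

(2.0187, -1.3496)

At (5/2, -1): F = (1.7500, -3.5000).
Jacobian J = [[2·p·q + 4·q^2, p^2 + 8·p·q + 1], [2·q + 1, 2·p + 4·q]].
At the point, J = [[-1.0000, -12.7500], [-1.0000, 1.0000]] (det J = -13.7500).
Solving J·Δ = −F gives Δ = (-3.1182, 0.3818).
Then the next iterate is (p, q)₁ = (-0.6182, -0.6182).
Round to (-0.6182, -0.6182) and repeat: F = (-2.799491, -2.089515), J = [[2.293027, 4.439541], [-0.2364, -3.7092]].
Δ = (2.6369, -0.7314), so (p, q)₂ = (2.0187, -1.3496).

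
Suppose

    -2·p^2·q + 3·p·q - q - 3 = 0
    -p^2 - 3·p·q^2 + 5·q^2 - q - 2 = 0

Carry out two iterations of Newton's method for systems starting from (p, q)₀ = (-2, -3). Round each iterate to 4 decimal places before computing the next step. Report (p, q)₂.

(-0.8816, -1.0772)

At (-2, -3): F = (42.0000, 96.0000).
Jacobian J = [[-4·p·q + 3·q, -2·p^2 + 3·p - 1], [-2·p - 3·q^2, -6·p·q + 10·q - 1]].
At the point, J = [[-33.0000, -15.0000], [-23.0000, -67.0000]] (det J = 1866.0000).
Solving J·Δ = −F gives Δ = (0.7363, 1.1801).
Then the next iterate is (p, q)₁ = (-1.2637, -1.8199).
Round to (-1.2637, -1.8199) and repeat: F = (11.531857, 27.339402), J = [[-14.658931, -7.984975], [-7.408708, -32.997846]].
Δ = (0.3821, 0.7427), so (p, q)₂ = (-0.8816, -1.0772).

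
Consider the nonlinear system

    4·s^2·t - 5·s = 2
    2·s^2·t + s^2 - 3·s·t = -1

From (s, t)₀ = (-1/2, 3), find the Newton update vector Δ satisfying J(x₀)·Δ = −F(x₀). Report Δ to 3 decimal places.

At (-1/2, 3): F = (3.500, 7.250).
Jacobian J = [[8·s·t - 5, 4·s^2], [4·s·t + 2·s - 3·t, 2·s^2 - 3·s]].
At the point, J = [[-17.000, 1.000], [-16.000, 2.000]] (det J = -18.000).
Solving J·Δ = −F gives Δ = (-0.014, -3.736).

(-0.014, -3.736)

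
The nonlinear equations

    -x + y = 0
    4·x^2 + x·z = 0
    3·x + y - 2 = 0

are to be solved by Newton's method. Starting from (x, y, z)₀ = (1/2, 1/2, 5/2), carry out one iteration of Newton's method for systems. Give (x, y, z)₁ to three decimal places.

(0.500, 0.500, -2.000)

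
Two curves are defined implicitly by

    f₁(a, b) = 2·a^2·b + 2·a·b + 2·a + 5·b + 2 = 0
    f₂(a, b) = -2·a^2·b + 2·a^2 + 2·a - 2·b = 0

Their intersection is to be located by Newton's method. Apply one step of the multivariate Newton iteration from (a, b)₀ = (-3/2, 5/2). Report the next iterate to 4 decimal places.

(-1.6667, -0.0513)

At (-3/2, 5/2): F = (15.2500, -14.7500).
Jacobian J = [[4·a·b + 2·b + 2, 2·a^2 + 2·a + 5], [-4·a·b + 4·a + 2, -2·a^2 - 2]].
At the point, J = [[-8.0000, 6.5000], [11.0000, -6.5000]] (det J = -19.5000).
Solving J·Δ = −F gives Δ = (-0.1667, -2.5513).
Then the next iterate is (a, b)₁ = (-1.6667, -0.0513).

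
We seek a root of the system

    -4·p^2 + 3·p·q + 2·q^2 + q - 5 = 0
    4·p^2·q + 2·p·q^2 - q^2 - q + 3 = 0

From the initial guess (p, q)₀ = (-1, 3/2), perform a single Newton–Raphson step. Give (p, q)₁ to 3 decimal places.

(-0.067, 0.458)

At (-1, 3/2): F = (-7.500, 0.750).
Jacobian J = [[-8·p + 3·q, 3·p + 4·q + 1], [8·p·q + 2·q^2, 4·p^2 + 4·p·q - 2·q - 1]].
At the point, J = [[12.500, 4.000], [-7.500, -6.000]] (det J = -45.000).
Solving J·Δ = −F gives Δ = (0.933, -1.042).
Then the next iterate is (p, q)₁ = (-0.067, 0.458).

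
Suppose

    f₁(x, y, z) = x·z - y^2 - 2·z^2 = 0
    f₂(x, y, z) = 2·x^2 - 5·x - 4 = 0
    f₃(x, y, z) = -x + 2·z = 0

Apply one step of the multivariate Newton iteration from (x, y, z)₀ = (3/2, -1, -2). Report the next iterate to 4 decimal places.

(8.5000, -17.6875, 4.2500)

At (3/2, -1, -2): F = (-12.0000, -7.0000, -5.5000).
Jacobian J = [[z, -2·y, x - 4·z], [4·x - 5, 0, 0], [-1, 0, 2]].
At the point, J = [[-2.0000, 2.0000, 9.5000], [1.0000, 0.0000, 0.0000], [-1.0000, 0.0000, 2.0000]] (det J = -4.0000).
Solving J·Δ = −F gives Δ = (7.0000, -16.6875, 6.2500).
Then the next iterate is (x, y, z)₁ = (8.5000, -17.6875, 4.2500).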